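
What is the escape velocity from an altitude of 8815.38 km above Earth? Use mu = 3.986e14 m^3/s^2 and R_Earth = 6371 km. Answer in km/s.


r = 6371.0 + 8815.38 = 15186.3800 km = 1.518638e+07 m
v_esc = sqrt(2*mu/r) = sqrt(2*3.986e14 / 1.518638e+07)
v_esc = 7245.3024 m/s = 7.2453 km/s

7.2453 km/s


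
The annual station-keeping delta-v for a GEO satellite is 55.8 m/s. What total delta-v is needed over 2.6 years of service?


dV = rate * years = 55.8 * 2.6
dV = 145.0800 m/s

145.0800 m/s


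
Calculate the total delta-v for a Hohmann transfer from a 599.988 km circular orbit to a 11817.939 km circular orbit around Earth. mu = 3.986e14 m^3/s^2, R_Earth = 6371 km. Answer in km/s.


r1 = 6970.9880 km = 6.970988e+06 m
r2 = 18188.9390 km = 1.8188939e+07 m
dv1 = sqrt(mu/r1)*(sqrt(2*r2/(r1+r2)) - 1) = 1530.8098 m/s
dv2 = sqrt(mu/r2)*(1 - sqrt(2*r1/(r1+r2))) = 1196.5272 m/s
total dv = |dv1| + |dv2| = 1530.8098 + 1196.5272 = 2727.3370 m/s = 2.7273 km/s

2.7273 km/s


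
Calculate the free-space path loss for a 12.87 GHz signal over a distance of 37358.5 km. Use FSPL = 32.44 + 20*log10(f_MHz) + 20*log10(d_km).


f = 12.87 GHz = 12870.0000 MHz
d = 37358.5 km
FSPL = 32.44 + 20*log10(12870.0000) + 20*log10(37358.5)
FSPL = 32.44 + 82.1916 + 91.4478
FSPL = 206.0794 dB

206.0794 dB


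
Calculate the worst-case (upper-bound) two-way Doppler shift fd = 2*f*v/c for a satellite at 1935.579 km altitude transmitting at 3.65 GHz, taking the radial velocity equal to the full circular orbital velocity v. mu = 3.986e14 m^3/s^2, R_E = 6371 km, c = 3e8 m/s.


r = 8.306579e+06 m
v = sqrt(mu/r) = 6927.1971 m/s (worst-case radial velocity)
f = 3.65 GHz = 3.65e+09 Hz
fd = 2*f*v/c = 2*3.65e+09*6927.1971/3.0e+08
fd = 168561.7971 Hz

168561.7971 Hz


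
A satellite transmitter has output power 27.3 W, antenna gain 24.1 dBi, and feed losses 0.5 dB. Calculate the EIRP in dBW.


Pt = 27.3 W = 14.3616 dBW
EIRP = Pt_dBW + Gt - losses = 14.3616 + 24.1 - 0.5 = 37.9616 dBW

37.9616 dBW


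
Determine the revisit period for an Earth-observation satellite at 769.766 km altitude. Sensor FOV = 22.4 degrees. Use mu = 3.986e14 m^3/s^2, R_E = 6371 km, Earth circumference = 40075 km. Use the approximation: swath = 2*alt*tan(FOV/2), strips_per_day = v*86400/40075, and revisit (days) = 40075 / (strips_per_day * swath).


swath = 2*769.766*tan(0.1954769) = 304.8355 km
v = sqrt(mu/r) = 7471.3012 m/s = 7.4713 km/s
strips/day = v*86400/40075 = 7.4713*86400/40075 = 16.1078
coverage/day = strips * swath = 16.1078 * 304.8355 = 4910.2326 km
revisit = 40075 / 4910.2326 = 8.1615 days

8.1615 days


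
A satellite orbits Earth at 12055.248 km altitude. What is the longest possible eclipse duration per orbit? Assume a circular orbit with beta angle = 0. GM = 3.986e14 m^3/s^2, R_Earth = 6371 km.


r = 18426.2480 km
T = 414.8732 min
Eclipse fraction = arcsin(R_E/r)/pi = arcsin(6371.0000/18426.2480)/pi
= arcsin(0.3457568)/pi = 0.1123778
Eclipse duration = 0.1123778 * 414.8732 = 46.6225 min

46.6225 minutes


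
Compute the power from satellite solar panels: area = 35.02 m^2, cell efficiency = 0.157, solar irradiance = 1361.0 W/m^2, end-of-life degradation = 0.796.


P = area * eta * S * degradation
P = 35.02 * 0.157 * 1361.0 * 0.796
P = 5956.4430 W

5956.4430 W


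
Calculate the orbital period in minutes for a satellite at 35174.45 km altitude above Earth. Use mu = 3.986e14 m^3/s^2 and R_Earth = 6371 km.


r = 41545.4500 km = 4.154545e+07 m
T = 2*pi*sqrt(r^3/mu) = 2*pi*sqrt(7.1708461e+22 / 3.986e14)
T = 84274.5461 s = 1404.5758 min

1404.5758 minutes


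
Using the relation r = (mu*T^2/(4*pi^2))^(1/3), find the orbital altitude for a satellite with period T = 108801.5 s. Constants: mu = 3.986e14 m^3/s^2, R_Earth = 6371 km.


T = 108801.5 s
r = (mu*T^2/(4*pi^2))^(1/3) = (3.986e14 * 108801.5^2 / (4*pi^2))^(1/3)
r = 4.9258643e+07 m = 49258.6427 km
alt = r - R_E = 49258.6427 - 6371 = 42887.6427 km

42887.6427 km


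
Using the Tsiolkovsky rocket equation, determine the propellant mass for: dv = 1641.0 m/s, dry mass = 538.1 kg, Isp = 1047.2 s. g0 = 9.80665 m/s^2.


ve = Isp * g0 = 1047.2 * 9.80665 = 10269.523880 m/s
mass ratio = exp(dv/ve) = exp(1641.0/10269.523880) = 1.17326820
m_prop = m_dry * (mr - 1) = 538.1 * (1.17326820 - 1)
m_prop = 93.2356 kg

93.2356 kg


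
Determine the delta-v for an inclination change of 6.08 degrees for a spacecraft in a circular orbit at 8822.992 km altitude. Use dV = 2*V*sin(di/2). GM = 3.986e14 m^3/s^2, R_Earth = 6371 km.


r = 15193.9920 km = 1.5193992e+07 m
V = sqrt(mu/r) = 5121.9189 m/s
di = 6.08 deg = 0.106116 rad
dV = 2*V*sin(di/2) = 2*5121.9189*sin(0.05305801)
dV = 543.2627 m/s = 0.5432627 km/s

0.5433 km/s


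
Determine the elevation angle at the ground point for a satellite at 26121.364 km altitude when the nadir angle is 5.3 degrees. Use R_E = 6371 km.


r = R_E + alt = 32492.3640 km
Law of sines in the satellite / Earth-center / ground-point triangle:
  sin(nadir)/R_E = sin(90 + el)/r  =>  cos(el) = (r/R_E)*sin(nadir)
cos(el) = (32492.3640 / 6371.0000) * sin(5.3 deg) = 0.4710938
el = arccos(0.4710938) = 61.8947 deg
(Earth-central angle = 90 - nadir - el = 22.8053 deg)

61.8947 degrees


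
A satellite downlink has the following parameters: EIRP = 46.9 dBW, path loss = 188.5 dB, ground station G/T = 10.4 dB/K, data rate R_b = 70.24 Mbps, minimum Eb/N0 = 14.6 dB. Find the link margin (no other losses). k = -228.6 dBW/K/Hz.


C/N0 = EIRP - FSPL + G/T - k = 46.9 - 188.5 + 10.4 - (-228.6)
C/N0 = 97.4000 dB-Hz
R_b = 70.24 Mbps = 7.024e+07 bps -> 10*log10(R_b) = 78.4658 dB-Hz
Eb/N0 = C/N0 - 10*log10(R_b) = 97.4000 - 78.4658 = 18.9342 dB
Margin = Eb/N0 - Eb/N0_req = 18.9342 - 14.6 = 4.3342 dB (link closes)

4.3342 dB


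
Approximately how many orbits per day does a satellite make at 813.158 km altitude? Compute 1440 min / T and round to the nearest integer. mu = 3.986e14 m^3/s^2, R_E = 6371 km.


r = 7.184158e+06 m
T = 2*pi*sqrt(r^3/mu) = 6060.0336 s = 101.0006 min
revs/day = 1440 / 101.0006 = 14.2573
Rounded: 14 revolutions per day

14 revolutions per day


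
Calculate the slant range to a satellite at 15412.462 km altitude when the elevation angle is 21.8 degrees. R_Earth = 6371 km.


h = 15412.462 km, el = 21.8 deg
d = -R_E*sin(el) + sqrt((R_E*sin(el))^2 + 2*R_E*h + h^2)
d = -6371.0000*sin(0.3804818) + sqrt((6371.0000*0.3713678)^2 + 2*6371.0000*15412.462 + 15412.462^2)
d = 18598.9257 km

18598.9257 km


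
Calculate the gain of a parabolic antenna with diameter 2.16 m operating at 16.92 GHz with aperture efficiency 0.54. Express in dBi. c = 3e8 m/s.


lambda = c/f = 3e8 / 1.692e+10 = 0.0177305 m
G = eta*(pi*D/lambda)^2 = 0.54*(pi*2.16/0.0177305)^2
G = 79096.8550 (linear)
G = 10*log10(79096.8550) = 48.9816 dBi

48.9816 dBi


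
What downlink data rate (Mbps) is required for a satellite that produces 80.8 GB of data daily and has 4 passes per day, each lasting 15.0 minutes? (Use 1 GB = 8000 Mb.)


total contact time = 4 * 15.0 * 60 = 3600.0000 s
data = 80.8 GB = 646400.0000 Mb
rate = 646400.0000 / 3600.0000 = 179.5556 Mbps

179.5556 Mbps


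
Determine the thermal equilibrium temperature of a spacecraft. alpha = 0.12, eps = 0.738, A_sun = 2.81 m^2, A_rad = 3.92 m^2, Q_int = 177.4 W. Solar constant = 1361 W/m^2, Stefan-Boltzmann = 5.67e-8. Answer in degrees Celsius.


Numerator = alpha*S*A_sun + Q_int = 0.12*1361*2.81 + 177.4 = 636.3292 W
Denominator = eps*sigma*A_rad = 0.738*5.67e-8*3.92 = 1.6403083e-07 W/K^4
T^4 = 3.8793268e+09 K^4
T = 249.5681 K = -23.5819 C

-23.5819 degrees Celsius


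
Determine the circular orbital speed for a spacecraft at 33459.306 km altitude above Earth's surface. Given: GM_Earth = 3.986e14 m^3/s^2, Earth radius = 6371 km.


r = R_E + alt = 6371.0 + 33459.306 = 39830.3060 km = 3.9830306e+07 m
v = sqrt(mu/r) = sqrt(3.986e14 / 3.9830306e+07) = 3163.4562 m/s = 3.1635 km/s

3.1635 km/s


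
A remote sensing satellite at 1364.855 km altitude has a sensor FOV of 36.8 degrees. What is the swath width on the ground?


FOV = 36.8 deg = 0.6422812 rad
swath = 2 * alt * tan(FOV/2) = 2 * 1364.855 * tan(0.3211406)
swath = 2 * 1364.855 * 0.3326557
swath = 908.0537 km

908.0537 km


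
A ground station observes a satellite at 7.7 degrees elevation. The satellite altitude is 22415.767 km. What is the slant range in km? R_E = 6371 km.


h = 22415.767 km, el = 7.7 deg
d = -R_E*sin(el) + sqrt((R_E*sin(el))^2 + 2*R_E*h + h^2)
d = -6371.0000*sin(0.1343904) + sqrt((6371.0000*0.1339862)^2 + 2*6371.0000*22415.767 + 22415.767^2)
d = 27232.2600 km

27232.2600 km


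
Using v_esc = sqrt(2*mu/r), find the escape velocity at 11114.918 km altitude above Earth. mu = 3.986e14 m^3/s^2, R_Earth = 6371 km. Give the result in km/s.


r = 6371.0 + 11114.918 = 17485.9180 km = 1.7485918e+07 m
v_esc = sqrt(2*mu/r) = sqrt(2*3.986e14 / 1.7485918e+07)
v_esc = 6752.1087 m/s = 6.7521 km/s

6.7521 km/s


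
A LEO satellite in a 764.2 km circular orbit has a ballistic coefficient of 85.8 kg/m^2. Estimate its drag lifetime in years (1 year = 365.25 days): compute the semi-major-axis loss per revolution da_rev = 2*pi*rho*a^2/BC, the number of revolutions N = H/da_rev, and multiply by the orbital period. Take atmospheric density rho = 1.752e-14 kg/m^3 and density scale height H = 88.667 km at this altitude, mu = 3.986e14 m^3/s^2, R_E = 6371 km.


a = R_E + alt = 7135.2000 km = 7.1352e+06 m
da_rev = 2*pi*rho*a^2/BC = 2*pi*1.752e-14*(7.1352e+06)^2/85.8 = 0.0653189183 m per revolution
N = H/da_rev = 88667.0000 m / 0.0653189183 m = 1.3574475e+06 revolutions
P = 2*pi*sqrt(a^3/mu) = 5998.1932 s
lifetime = N*P = 1.3574475e+06 * 5998.1932 = 8.1422321e+09 s = 94238.7974 days
years = 94238.7974 / 365.25 = 258.0118 years

258.0118 years


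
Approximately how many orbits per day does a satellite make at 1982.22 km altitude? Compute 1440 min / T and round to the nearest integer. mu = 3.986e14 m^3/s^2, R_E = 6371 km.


r = 8.35322e+06 m
T = 2*pi*sqrt(r^3/mu) = 7597.8742 s = 126.6312 min
revs/day = 1440 / 126.6312 = 11.3716
Rounded: 11 revolutions per day

11 revolutions per day


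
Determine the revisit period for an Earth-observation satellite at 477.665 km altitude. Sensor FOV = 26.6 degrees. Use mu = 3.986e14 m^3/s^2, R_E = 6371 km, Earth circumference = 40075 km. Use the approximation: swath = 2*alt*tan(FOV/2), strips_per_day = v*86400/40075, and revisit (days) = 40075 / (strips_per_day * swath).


swath = 2*477.665*tan(0.2321288) = 225.8304 km
v = sqrt(mu/r) = 7628.9661 m/s = 7.6290 km/s
strips/day = v*86400/40075 = 7.6290*86400/40075 = 16.4477
coverage/day = strips * swath = 16.4477 * 225.8304 = 3714.3975 km
revisit = 40075 / 3714.3975 = 10.7891 days

10.7891 days


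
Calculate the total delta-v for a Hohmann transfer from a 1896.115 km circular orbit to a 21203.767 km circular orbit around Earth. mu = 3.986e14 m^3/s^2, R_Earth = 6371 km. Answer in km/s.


r1 = 8267.1150 km = 8.267115e+06 m
r2 = 27574.7670 km = 2.7574767e+07 m
dv1 = sqrt(mu/r1)*(sqrt(2*r2/(r1+r2)) - 1) = 1669.5412 m/s
dv2 = sqrt(mu/r2)*(1 - sqrt(2*r1/(r1+r2))) = 1219.6898 m/s
total dv = |dv1| + |dv2| = 1669.5412 + 1219.6898 = 2889.2310 m/s = 2.8892 km/s

2.8892 km/s


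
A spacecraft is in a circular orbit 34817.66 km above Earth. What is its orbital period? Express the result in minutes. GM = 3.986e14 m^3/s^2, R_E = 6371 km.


r = 41188.6600 km = 4.118866e+07 m
T = 2*pi*sqrt(r^3/mu) = 2*pi*sqrt(6.9876797e+22 / 3.986e14)
T = 83191.2627 s = 1386.5210 min

1386.5210 minutes


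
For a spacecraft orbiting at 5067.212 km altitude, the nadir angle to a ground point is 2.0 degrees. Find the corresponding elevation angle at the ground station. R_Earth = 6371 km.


r = R_E + alt = 11438.2120 km
Law of sines in the satellite / Earth-center / ground-point triangle:
  sin(nadir)/R_E = sin(90 + el)/r  =>  cos(el) = (r/R_E)*sin(nadir)
cos(el) = (11438.2120 / 6371.0000) * sin(2.0 deg) = 0.06265701
el = arccos(0.06265701) = 86.4077 deg
(Earth-central angle = 90 - nadir - el = 1.5923 deg)

86.4077 degrees


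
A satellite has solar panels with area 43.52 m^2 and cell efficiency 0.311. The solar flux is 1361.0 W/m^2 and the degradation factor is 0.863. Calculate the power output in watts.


P = area * eta * S * degradation
P = 43.52 * 0.311 * 1361.0 * 0.863
P = 15897.1106 W

15897.1106 W


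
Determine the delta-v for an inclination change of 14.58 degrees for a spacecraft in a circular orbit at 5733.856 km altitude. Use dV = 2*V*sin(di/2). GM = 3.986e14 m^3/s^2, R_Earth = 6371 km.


r = 12104.8560 km = 1.2104856e+07 m
V = sqrt(mu/r) = 5738.3738 m/s
di = 14.58 deg = 0.254469 rad
dV = 2*V*sin(di/2) = 2*5738.3738*sin(0.1272345)
dV = 1456.3016 m/s = 1.4563 km/s

1.4563 km/s


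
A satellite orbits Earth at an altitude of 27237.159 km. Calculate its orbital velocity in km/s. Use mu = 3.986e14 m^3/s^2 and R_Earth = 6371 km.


r = R_E + alt = 6371.0 + 27237.159 = 33608.1590 km = 3.3608159e+07 m
v = sqrt(mu/r) = sqrt(3.986e14 / 3.3608159e+07) = 3443.8663 m/s = 3.4439 km/s

3.4439 km/s


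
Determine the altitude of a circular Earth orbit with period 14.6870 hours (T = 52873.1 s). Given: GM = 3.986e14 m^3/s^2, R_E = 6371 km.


T = 52873.1 s
r = (mu*T^2/(4*pi^2))^(1/3) = (3.986e14 * 52873.1^2 / (4*pi^2))^(1/3)
r = 3.0447317e+07 m = 30447.3175 km
alt = r - R_E = 30447.3175 - 6371 = 24076.3175 km

24076.3175 km


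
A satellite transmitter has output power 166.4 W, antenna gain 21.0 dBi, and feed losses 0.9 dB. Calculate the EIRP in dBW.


Pt = 166.4 W = 22.2115 dBW
EIRP = Pt_dBW + Gt - losses = 22.2115 + 21.0 - 0.9 = 42.3115 dBW

42.3115 dBW


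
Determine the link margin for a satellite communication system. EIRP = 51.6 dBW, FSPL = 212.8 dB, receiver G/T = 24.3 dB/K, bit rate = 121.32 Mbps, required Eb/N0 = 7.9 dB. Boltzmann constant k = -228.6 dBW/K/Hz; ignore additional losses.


C/N0 = EIRP - FSPL + G/T - k = 51.6 - 212.8 + 24.3 - (-228.6)
C/N0 = 91.7000 dB-Hz
R_b = 121.32 Mbps = 1.2132e+08 bps -> 10*log10(R_b) = 80.8393 dB-Hz
Eb/N0 = C/N0 - 10*log10(R_b) = 91.7000 - 80.8393 = 10.8607 dB
Margin = Eb/N0 - Eb/N0_req = 10.8607 - 7.9 = 2.9607 dB (link closes)

2.9607 dB


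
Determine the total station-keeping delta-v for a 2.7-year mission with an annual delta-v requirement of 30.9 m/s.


dV = rate * years = 30.9 * 2.7
dV = 83.4300 m/s

83.4300 m/s


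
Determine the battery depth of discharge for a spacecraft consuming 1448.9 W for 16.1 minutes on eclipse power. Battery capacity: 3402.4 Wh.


E_used = P * t / 60 = 1448.9 * 16.1 / 60 = 388.7882 Wh
DOD = E_used / E_total * 100 = 388.7882 / 3402.4 * 100
DOD = 11.4269 %

11.4269 %


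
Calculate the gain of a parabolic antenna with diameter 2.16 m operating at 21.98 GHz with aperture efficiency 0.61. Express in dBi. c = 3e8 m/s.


lambda = c/f = 3e8 / 2.198e+10 = 0.01364877 m
G = eta*(pi*D/lambda)^2 = 0.61*(pi*2.16/0.01364877)^2
G = 150782.1562 (linear)
G = 10*log10(150782.1562) = 51.7835 dBi

51.7835 dBi


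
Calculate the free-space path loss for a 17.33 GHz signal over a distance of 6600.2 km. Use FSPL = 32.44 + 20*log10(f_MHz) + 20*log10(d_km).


f = 17.33 GHz = 17330.0000 MHz
d = 6600.2 km
FSPL = 32.44 + 20*log10(17330.0000) + 20*log10(6600.2)
FSPL = 32.44 + 84.7760 + 76.3911
FSPL = 193.6071 dB

193.6071 dB


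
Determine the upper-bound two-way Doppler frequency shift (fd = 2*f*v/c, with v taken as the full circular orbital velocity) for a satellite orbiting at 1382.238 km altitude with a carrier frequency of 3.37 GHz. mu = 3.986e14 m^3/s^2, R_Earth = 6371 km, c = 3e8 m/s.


r = 7.753238e+06 m
v = sqrt(mu/r) = 7170.1310 m/s (worst-case radial velocity)
f = 3.37 GHz = 3.37e+09 Hz
fd = 2*f*v/c = 2*3.37e+09*7170.1310/3.0e+08
fd = 161088.9427 Hz

161088.9427 Hz


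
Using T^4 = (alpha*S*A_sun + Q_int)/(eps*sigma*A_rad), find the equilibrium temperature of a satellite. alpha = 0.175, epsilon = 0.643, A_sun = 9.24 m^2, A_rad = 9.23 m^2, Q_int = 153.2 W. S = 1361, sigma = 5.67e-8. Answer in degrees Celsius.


Numerator = alpha*S*A_sun + Q_int = 0.175*1361*9.24 + 153.2 = 2353.9370 W
Denominator = eps*sigma*A_rad = 0.643*5.67e-8*9.23 = 3.3650826e-07 W/K^4
T^4 = 6.9951834e+09 K^4
T = 289.2010 K = 16.0510 C

16.0510 degrees Celsius


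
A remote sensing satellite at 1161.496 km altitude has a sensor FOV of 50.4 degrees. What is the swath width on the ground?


FOV = 50.4 deg = 0.8796459 rad
swath = 2 * alt * tan(FOV/2) = 2 * 1161.496 * tan(0.439823)
swath = 2 * 1161.496 * 0.4705643
swath = 1093.1171 km

1093.1171 km


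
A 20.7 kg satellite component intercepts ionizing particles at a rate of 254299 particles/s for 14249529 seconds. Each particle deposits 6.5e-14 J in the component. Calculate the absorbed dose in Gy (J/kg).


Total energy deposited = rate * time * E_per
  = 254299 * 14249529 * 6.5e-14 = 0.2355367 J
Dose = E_total / mass = 0.2355367 / 20.7
Dose = 0.01137858 Gy

0.0114 Gy


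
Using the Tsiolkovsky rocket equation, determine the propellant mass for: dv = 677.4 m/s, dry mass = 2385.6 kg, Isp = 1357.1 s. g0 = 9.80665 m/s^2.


ve = Isp * g0 = 1357.1 * 9.80665 = 13308.604715 m/s
mass ratio = exp(dv/ve) = exp(677.4/13308.604715) = 1.05221704
m_prop = m_dry * (mr - 1) = 2385.6 * (1.05221704 - 1)
m_prop = 124.5690 kg

124.5690 kg


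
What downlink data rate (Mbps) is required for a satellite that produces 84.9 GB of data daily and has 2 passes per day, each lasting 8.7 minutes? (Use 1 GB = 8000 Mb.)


total contact time = 2 * 8.7 * 60 = 1044.0000 s
data = 84.9 GB = 679200.0000 Mb
rate = 679200.0000 / 1044.0000 = 650.5747 Mbps

650.5747 Mbps


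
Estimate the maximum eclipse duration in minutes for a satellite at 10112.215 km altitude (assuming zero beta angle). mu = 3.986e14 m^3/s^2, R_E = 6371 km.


r = 16483.2150 km
T = 351.0127 min
Eclipse fraction = arcsin(R_E/r)/pi = arcsin(6371.0000/16483.2150)/pi
= arcsin(0.3865144)/pi = 0.126321
Eclipse duration = 0.126321 * 351.0127 = 44.3403 min

44.3403 minutes


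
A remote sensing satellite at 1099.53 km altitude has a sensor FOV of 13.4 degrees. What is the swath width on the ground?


FOV = 13.4 deg = 0.2338741 rad
swath = 2 * alt * tan(FOV/2) = 2 * 1099.53 * tan(0.1169371)
swath = 2 * 1099.53 * 0.117473
swath = 258.3302 km

258.3302 km


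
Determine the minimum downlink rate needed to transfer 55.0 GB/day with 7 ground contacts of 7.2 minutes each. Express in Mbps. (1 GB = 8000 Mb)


total contact time = 7 * 7.2 * 60 = 3024.0000 s
data = 55.0 GB = 440000.0000 Mb
rate = 440000.0000 / 3024.0000 = 145.5026 Mbps

145.5026 Mbps


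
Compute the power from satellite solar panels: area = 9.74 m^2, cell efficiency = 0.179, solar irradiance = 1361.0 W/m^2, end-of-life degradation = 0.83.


P = area * eta * S * degradation
P = 9.74 * 0.179 * 1361.0 * 0.83
P = 1969.4647 W

1969.4647 W


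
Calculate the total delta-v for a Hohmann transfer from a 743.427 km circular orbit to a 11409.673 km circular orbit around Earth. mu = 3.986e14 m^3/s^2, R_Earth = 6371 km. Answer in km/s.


r1 = 7114.4270 km = 7.114427e+06 m
r2 = 17780.6730 km = 1.7780673e+07 m
dv1 = sqrt(mu/r1)*(sqrt(2*r2/(r1+r2)) - 1) = 1460.9216 m/s
dv2 = sqrt(mu/r2)*(1 - sqrt(2*r1/(r1+r2))) = 1155.2210 m/s
total dv = |dv1| + |dv2| = 1460.9216 + 1155.2210 = 2616.1426 m/s = 2.6161 km/s

2.6161 km/s


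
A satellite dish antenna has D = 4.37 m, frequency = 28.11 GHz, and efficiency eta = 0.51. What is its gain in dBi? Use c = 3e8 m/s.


lambda = c/f = 3e8 / 2.811e+10 = 0.01067236 m
G = eta*(pi*D/lambda)^2 = 0.51*(pi*4.37/0.01067236)^2
G = 843940.7884 (linear)
G = 10*log10(843940.7884) = 59.2631 dBi

59.2631 dBi


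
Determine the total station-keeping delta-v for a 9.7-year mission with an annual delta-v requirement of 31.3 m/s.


dV = rate * years = 31.3 * 9.7
dV = 303.6100 m/s

303.6100 m/s


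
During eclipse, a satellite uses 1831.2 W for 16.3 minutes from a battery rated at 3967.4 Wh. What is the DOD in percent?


E_used = P * t / 60 = 1831.2 * 16.3 / 60 = 497.4760 Wh
DOD = E_used / E_total * 100 = 497.4760 / 3967.4 * 100
DOD = 12.5391 %

12.5391 %


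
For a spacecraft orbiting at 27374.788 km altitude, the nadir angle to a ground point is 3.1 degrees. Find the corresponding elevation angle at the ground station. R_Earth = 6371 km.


r = R_E + alt = 33745.7880 km
Law of sines in the satellite / Earth-center / ground-point triangle:
  sin(nadir)/R_E = sin(90 + el)/r  =>  cos(el) = (r/R_E)*sin(nadir)
cos(el) = (33745.7880 / 6371.0000) * sin(3.1 deg) = 0.2864436
el = arccos(0.2864436) = 73.3548 deg
(Earth-central angle = 90 - nadir - el = 13.5452 deg)

73.3548 degrees


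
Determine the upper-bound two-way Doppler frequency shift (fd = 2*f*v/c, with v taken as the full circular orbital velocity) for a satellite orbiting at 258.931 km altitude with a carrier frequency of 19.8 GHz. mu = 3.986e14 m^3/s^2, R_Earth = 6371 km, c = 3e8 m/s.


r = 6.629931e+06 m
v = sqrt(mu/r) = 7753.7919 m/s (worst-case radial velocity)
f = 19.8 GHz = 1.98e+10 Hz
fd = 2*f*v/c = 2*1.98e+10*7753.7919/3.0e+08
fd = 1.0235005e+06 Hz

1.0235e+06 Hz


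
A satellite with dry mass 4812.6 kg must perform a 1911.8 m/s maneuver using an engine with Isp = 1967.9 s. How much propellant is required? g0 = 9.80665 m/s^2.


ve = Isp * g0 = 1967.9 * 9.80665 = 19298.506535 m/s
mass ratio = exp(dv/ve) = exp(1911.8/19298.506535) = 1.10413769
m_prop = m_dry * (mr - 1) = 4812.6 * (1.10413769 - 1)
m_prop = 501.1731 kg

501.1731 kg


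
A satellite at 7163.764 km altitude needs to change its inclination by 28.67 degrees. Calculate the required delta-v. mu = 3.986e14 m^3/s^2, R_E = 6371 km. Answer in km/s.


r = 13534.7640 km = 1.3534764e+07 m
V = sqrt(mu/r) = 5426.7936 m/s
di = 28.67 deg = 0.5003859 rad
dV = 2*V*sin(di/2) = 2*5426.7936*sin(0.2501929)
dV = 2687.2495 m/s = 2.6872 km/s

2.6872 km/s


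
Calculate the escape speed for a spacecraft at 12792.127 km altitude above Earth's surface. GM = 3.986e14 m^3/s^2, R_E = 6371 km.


r = 6371.0 + 12792.127 = 19163.1270 km = 1.9163127e+07 m
v_esc = sqrt(2*mu/r) = sqrt(2*3.986e14 / 1.9163127e+07)
v_esc = 6449.8625 m/s = 6.4499 km/s

6.4499 km/s


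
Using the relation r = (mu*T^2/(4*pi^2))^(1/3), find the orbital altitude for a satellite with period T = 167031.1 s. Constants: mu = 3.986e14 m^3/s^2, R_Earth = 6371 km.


T = 167031.1 s
r = (mu*T^2/(4*pi^2))^(1/3) = (3.986e14 * 167031.1^2 / (4*pi^2))^(1/3)
r = 6.5552725e+07 m = 65552.7245 km
alt = r - R_E = 65552.7245 - 6371 = 59181.7245 km

59181.7245 km


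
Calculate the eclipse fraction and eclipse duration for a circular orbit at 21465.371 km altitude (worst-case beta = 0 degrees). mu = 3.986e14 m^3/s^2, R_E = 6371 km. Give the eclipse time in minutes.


r = 27836.3710 km
T = 770.3337 min
Eclipse fraction = arcsin(R_E/r)/pi = arcsin(6371.0000/27836.3710)/pi
= arcsin(0.2288732)/pi = 0.07350413
Eclipse duration = 0.07350413 * 770.3337 = 56.6227 min

56.6227 minutes


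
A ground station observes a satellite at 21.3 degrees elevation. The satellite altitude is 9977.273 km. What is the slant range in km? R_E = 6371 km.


h = 9977.273 km, el = 21.3 deg
d = -R_E*sin(el) + sqrt((R_E*sin(el))^2 + 2*R_E*h + h^2)
d = -6371.0000*sin(0.3717551) + sqrt((6371.0000*0.3632512)^2 + 2*6371.0000*9977.273 + 9977.273^2)
d = 12918.3313 km

12918.3313 km


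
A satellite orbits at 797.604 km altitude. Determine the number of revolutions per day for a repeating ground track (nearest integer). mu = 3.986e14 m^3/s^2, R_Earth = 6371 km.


r = 7.168604e+06 m
T = 2*pi*sqrt(r^3/mu) = 6040.3639 s = 100.6727 min
revs/day = 1440 / 100.6727 = 14.3038
Rounded: 14 revolutions per day

14 revolutions per day


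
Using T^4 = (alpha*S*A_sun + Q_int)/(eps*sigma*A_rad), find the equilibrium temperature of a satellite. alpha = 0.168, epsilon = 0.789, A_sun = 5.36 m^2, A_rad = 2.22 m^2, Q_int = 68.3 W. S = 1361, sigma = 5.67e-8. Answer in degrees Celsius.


Numerator = alpha*S*A_sun + Q_int = 0.168*1361*5.36 + 68.3 = 1293.8533 W
Denominator = eps*sigma*A_rad = 0.789*5.67e-8*2.22 = 9.9314586e-08 W/K^4
T^4 = 1.3027827e+10 K^4
T = 337.8454 K = 64.6954 C

64.6954 degrees Celsius


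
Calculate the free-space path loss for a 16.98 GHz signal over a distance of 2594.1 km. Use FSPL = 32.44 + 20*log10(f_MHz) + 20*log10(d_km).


f = 16.98 GHz = 16980.0000 MHz
d = 2594.1 km
FSPL = 32.44 + 20*log10(16980.0000) + 20*log10(2594.1)
FSPL = 32.44 + 84.5988 + 68.2797
FSPL = 185.3185 dB

185.3185 dB


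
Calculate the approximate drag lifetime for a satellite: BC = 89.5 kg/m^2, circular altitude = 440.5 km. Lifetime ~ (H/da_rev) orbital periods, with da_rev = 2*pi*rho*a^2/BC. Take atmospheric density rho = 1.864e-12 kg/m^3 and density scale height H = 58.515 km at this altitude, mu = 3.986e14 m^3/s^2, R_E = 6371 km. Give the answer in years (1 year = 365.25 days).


a = R_E + alt = 6811.5000 km = 6.8115e+06 m
da_rev = 2*pi*rho*a^2/BC = 2*pi*1.864e-12*(6.8115e+06)^2/89.5 = 6.071392 m per revolution
N = H/da_rev = 58515.0000 m / 6.071392 m = 9637.8230 revolutions
P = 2*pi*sqrt(a^3/mu) = 5594.6814 s
lifetime = N*P = 9637.8230 * 5594.6814 = 5.3920549e+07 s = 624.0804 days
years = 624.0804 / 365.25 = 1.7086 years

1.7086 years


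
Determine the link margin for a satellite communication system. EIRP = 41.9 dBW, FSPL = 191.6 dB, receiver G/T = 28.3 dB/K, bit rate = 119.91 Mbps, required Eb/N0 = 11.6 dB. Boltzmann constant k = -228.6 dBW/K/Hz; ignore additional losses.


C/N0 = EIRP - FSPL + G/T - k = 41.9 - 191.6 + 28.3 - (-228.6)
C/N0 = 107.2000 dB-Hz
R_b = 119.91 Mbps = 1.1991e+08 bps -> 10*log10(R_b) = 80.7886 dB-Hz
Eb/N0 = C/N0 - 10*log10(R_b) = 107.2000 - 80.7886 = 26.4114 dB
Margin = Eb/N0 - Eb/N0_req = 26.4114 - 11.6 = 14.8114 dB (link closes)

14.8114 dB


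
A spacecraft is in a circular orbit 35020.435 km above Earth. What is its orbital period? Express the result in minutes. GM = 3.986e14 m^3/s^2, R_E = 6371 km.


r = 41391.4350 km = 4.1391435e+07 m
T = 2*pi*sqrt(r^3/mu) = 2*pi*sqrt(7.0913913e+22 / 3.986e14)
T = 83806.3538 s = 1396.7726 min

1396.7726 minutes


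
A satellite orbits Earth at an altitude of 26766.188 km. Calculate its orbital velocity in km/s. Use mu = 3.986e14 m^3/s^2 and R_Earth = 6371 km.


r = R_E + alt = 6371.0 + 26766.188 = 33137.1880 km = 3.3137188e+07 m
v = sqrt(mu/r) = sqrt(3.986e14 / 3.3137188e+07) = 3468.2534 m/s = 3.4683 km/s

3.4683 km/s


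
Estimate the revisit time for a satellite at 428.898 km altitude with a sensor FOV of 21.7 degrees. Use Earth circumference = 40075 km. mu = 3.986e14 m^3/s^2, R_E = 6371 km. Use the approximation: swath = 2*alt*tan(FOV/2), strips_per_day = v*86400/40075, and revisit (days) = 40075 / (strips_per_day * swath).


swath = 2*428.898*tan(0.1893682) = 164.4093 km
v = sqrt(mu/r) = 7656.2737 m/s = 7.6563 km/s
strips/day = v*86400/40075 = 7.6563*86400/40075 = 16.5066
coverage/day = strips * swath = 16.5066 * 164.4093 = 2713.8384 km
revisit = 40075 / 2713.8384 = 14.7669 days

14.7669 days


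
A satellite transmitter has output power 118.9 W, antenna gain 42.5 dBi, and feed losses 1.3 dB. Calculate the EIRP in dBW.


Pt = 118.9 W = 20.7518 dBW
EIRP = Pt_dBW + Gt - losses = 20.7518 + 42.5 - 1.3 = 61.9518 dBW

61.9518 dBW


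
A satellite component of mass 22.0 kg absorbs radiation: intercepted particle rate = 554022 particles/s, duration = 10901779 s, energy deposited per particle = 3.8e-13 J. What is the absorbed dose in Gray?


Total energy deposited = rate * time * E_per
  = 554022 * 10901779 * 3.8e-13 = 2.2951 J
Dose = E_total / mass = 2.2951 / 22.0
Dose = 0.1043243 Gy

0.1043 Gy


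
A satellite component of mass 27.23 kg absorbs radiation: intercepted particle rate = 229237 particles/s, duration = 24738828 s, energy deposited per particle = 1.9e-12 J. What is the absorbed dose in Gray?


Total energy deposited = rate * time * E_per
  = 229237 * 24738828 * 1.9e-12 = 10.7750 J
Dose = E_total / mass = 10.7750 / 27.23
Dose = 0.3957034 Gy

0.3957 Gy


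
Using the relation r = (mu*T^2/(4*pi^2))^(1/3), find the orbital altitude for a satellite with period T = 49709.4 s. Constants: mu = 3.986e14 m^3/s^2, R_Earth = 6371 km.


T = 49709.4 s
r = (mu*T^2/(4*pi^2))^(1/3) = (3.986e14 * 49709.4^2 / (4*pi^2))^(1/3)
r = 2.9220313e+07 m = 29220.3132 km
alt = r - R_E = 29220.3132 - 6371 = 22849.3132 km

22849.3132 km


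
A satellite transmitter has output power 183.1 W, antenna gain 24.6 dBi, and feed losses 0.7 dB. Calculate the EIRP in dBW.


Pt = 183.1 W = 22.6269 dBW
EIRP = Pt_dBW + Gt - losses = 22.6269 + 24.6 - 0.7 = 46.5269 dBW

46.5269 dBW


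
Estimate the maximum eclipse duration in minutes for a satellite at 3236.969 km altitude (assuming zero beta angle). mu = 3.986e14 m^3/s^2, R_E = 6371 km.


r = 9607.9690 km
T = 156.2095 min
Eclipse fraction = arcsin(R_E/r)/pi = arcsin(6371.0000/9607.9690)/pi
= arcsin(0.6630954)/pi = 0.2307576
Eclipse duration = 0.2307576 * 156.2095 = 36.0465 min

36.0465 minutes


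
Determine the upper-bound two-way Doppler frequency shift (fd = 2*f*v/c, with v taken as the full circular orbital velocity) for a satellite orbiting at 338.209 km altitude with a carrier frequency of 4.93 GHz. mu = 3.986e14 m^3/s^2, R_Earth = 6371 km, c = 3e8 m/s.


r = 6.709209e+06 m
v = sqrt(mu/r) = 7707.8452 m/s (worst-case radial velocity)
f = 4.93 GHz = 4.93e+09 Hz
fd = 2*f*v/c = 2*4.93e+09*7707.8452/3.0e+08
fd = 253331.1805 Hz

253331.1805 Hz


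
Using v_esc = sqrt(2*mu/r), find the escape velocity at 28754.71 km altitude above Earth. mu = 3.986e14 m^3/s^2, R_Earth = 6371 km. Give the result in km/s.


r = 6371.0 + 28754.71 = 35125.7100 km = 3.512571e+07 m
v_esc = sqrt(2*mu/r) = sqrt(2*3.986e14 / 3.512571e+07)
v_esc = 4763.9927 m/s = 4.7640 km/s

4.7640 km/s


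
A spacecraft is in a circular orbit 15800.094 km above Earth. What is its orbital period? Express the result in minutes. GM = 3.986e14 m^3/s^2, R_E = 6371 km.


r = 22171.0940 km = 2.2171094e+07 m
T = 2*pi*sqrt(r^3/mu) = 2*pi*sqrt(1.0898366e+22 / 3.986e14)
T = 32854.2764 s = 547.5713 min

547.5713 minutes


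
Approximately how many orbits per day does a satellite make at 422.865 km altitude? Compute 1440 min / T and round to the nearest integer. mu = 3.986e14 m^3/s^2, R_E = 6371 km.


r = 6.793865e+06 m
T = 2*pi*sqrt(r^3/mu) = 5572.9685 s = 92.8828 min
revs/day = 1440 / 92.8828 = 15.5034
Rounded: 16 revolutions per day

16 revolutions per day


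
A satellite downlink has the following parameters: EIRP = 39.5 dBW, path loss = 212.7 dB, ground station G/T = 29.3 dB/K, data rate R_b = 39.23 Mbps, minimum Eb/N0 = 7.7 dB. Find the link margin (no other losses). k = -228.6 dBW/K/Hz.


C/N0 = EIRP - FSPL + G/T - k = 39.5 - 212.7 + 29.3 - (-228.6)
C/N0 = 84.7000 dB-Hz
R_b = 39.23 Mbps = 3.923e+07 bps -> 10*log10(R_b) = 75.9362 dB-Hz
Eb/N0 = C/N0 - 10*log10(R_b) = 84.7000 - 75.9362 = 8.7638 dB
Margin = Eb/N0 - Eb/N0_req = 8.7638 - 7.7 = 1.0638 dB (link closes)

1.0638 dB


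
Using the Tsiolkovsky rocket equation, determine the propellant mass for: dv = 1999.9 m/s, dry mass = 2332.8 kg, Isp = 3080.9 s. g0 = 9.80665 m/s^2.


ve = Isp * g0 = 3080.9 * 9.80665 = 30213.307985 m/s
mass ratio = exp(dv/ve) = exp(1999.9/30213.307985) = 1.06843257
m_prop = m_dry * (mr - 1) = 2332.8 * (1.06843257 - 1)
m_prop = 159.6395 kg

159.6395 kg


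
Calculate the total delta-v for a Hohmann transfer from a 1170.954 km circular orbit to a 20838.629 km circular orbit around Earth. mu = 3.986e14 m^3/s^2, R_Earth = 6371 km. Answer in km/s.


r1 = 7541.9540 km = 7.541954e+06 m
r2 = 27209.6290 km = 2.7209629e+07 m
dv1 = sqrt(mu/r1)*(sqrt(2*r2/(r1+r2)) - 1) = 1827.4960 m/s
dv2 = sqrt(mu/r2)*(1 - sqrt(2*r1/(r1+r2))) = 1305.8262 m/s
total dv = |dv1| + |dv2| = 1827.4960 + 1305.8262 = 3133.3222 m/s = 3.1333 km/s

3.1333 km/s


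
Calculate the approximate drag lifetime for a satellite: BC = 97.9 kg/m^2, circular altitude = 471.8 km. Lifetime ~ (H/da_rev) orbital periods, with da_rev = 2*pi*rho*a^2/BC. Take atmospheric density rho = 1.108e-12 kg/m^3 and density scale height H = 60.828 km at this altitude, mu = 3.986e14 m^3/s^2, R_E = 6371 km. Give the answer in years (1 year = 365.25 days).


a = R_E + alt = 6842.8000 km = 6.8428e+06 m
da_rev = 2*pi*rho*a^2/BC = 2*pi*1.108e-12*(6.8428e+06)^2/97.9 = 3.329696 m per revolution
N = H/da_rev = 60828.0000 m / 3.329696 m = 18268.3325 revolutions
P = 2*pi*sqrt(a^3/mu) = 5633.2885 s
lifetime = N*P = 18268.3325 * 5633.2885 = 1.0291079e+08 s = 1191.0971 days
years = 1191.0971 / 365.25 = 3.2610 years

3.2610 years


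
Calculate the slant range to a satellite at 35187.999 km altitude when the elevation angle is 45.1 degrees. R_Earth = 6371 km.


h = 35187.999 km, el = 45.1 deg
d = -R_E*sin(el) + sqrt((R_E*sin(el))^2 + 2*R_E*h + h^2)
d = -6371.0000*sin(0.7871435) + sqrt((6371.0000*0.7083398)^2 + 2*6371.0000*35187.999 + 35187.999^2)
d = 36802.1329 km

36802.1329 km


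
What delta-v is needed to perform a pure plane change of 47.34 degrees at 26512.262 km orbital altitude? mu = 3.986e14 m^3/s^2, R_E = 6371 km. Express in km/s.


r = 32883.2620 km = 3.2883262e+07 m
V = sqrt(mu/r) = 3481.6187 m/s
di = 47.34 deg = 0.8262389 rad
dV = 2*V*sin(di/2) = 2*3481.6187*sin(0.4131194)
dV = 2795.5189 m/s = 2.7955 km/s

2.7955 km/s


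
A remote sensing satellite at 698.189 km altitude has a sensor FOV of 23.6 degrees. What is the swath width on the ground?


FOV = 23.6 deg = 0.4118977 rad
swath = 2 * alt * tan(FOV/2) = 2 * 698.189 * tan(0.2059489)
swath = 2 * 698.189 * 0.2089109
swath = 291.7186 km

291.7186 km


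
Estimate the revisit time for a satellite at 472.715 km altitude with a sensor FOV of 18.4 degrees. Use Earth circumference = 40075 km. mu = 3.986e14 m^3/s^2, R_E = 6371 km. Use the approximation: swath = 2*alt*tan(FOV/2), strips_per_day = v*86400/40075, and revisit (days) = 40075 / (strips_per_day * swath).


swath = 2*472.715*tan(0.1605703) = 153.1262 km
v = sqrt(mu/r) = 7631.7246 m/s = 7.6317 km/s
strips/day = v*86400/40075 = 7.6317*86400/40075 = 16.4537
coverage/day = strips * swath = 16.4537 * 153.1262 = 2519.4894 km
revisit = 40075 / 2519.4894 = 15.9060 days

15.9060 days


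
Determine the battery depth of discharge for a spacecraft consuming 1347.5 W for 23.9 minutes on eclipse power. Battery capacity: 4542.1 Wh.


E_used = P * t / 60 = 1347.5 * 23.9 / 60 = 536.7542 Wh
DOD = E_used / E_total * 100 = 536.7542 / 4542.1 * 100
DOD = 11.8173 %

11.8173 %


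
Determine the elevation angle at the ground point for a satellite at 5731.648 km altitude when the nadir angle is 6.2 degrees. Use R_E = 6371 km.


r = R_E + alt = 12102.6480 km
Law of sines in the satellite / Earth-center / ground-point triangle:
  sin(nadir)/R_E = sin(90 + el)/r  =>  cos(el) = (r/R_E)*sin(nadir)
cos(el) = (12102.6480 / 6371.0000) * sin(6.2 deg) = 0.2051606
el = arccos(0.2051606) = 78.1611 deg
(Earth-central angle = 90 - nadir - el = 5.6389 deg)

78.1611 degrees


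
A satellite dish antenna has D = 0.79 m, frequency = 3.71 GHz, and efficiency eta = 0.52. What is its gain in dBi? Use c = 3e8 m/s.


lambda = c/f = 3e8 / 3.71e+09 = 0.08086253 m
G = eta*(pi*D/lambda)^2 = 0.52*(pi*0.79/0.08086253)^2
G = 489.8494 (linear)
G = 10*log10(489.8494) = 26.9006 dBi

26.9006 dBi


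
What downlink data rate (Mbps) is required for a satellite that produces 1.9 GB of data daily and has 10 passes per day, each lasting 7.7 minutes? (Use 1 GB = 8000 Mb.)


total contact time = 10 * 7.7 * 60 = 4620.0000 s
data = 1.9 GB = 15200.0000 Mb
rate = 15200.0000 / 4620.0000 = 3.2900 Mbps

3.2900 Mbps


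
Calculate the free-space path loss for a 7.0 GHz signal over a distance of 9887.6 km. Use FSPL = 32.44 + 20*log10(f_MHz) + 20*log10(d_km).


f = 7.0 GHz = 7000.0000 MHz
d = 9887.6 km
FSPL = 32.44 + 20*log10(7000.0000) + 20*log10(9887.6)
FSPL = 32.44 + 76.9020 + 79.9018
FSPL = 189.2438 dB

189.2438 dB


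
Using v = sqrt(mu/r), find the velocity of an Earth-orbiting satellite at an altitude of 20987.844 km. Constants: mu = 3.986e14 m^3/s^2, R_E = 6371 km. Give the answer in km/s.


r = R_E + alt = 6371.0 + 20987.844 = 27358.8440 km = 2.7358844e+07 m
v = sqrt(mu/r) = sqrt(3.986e14 / 2.7358844e+07) = 3816.9790 m/s = 3.8170 km/s

3.8170 km/s


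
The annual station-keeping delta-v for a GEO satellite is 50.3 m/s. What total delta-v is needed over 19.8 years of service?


dV = rate * years = 50.3 * 19.8
dV = 995.9400 m/s

995.9400 m/s


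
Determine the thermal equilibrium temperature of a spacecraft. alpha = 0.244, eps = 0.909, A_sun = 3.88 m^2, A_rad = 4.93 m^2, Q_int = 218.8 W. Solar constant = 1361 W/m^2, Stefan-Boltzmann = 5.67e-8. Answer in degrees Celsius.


Numerator = alpha*S*A_sun + Q_int = 0.244*1361*3.88 + 218.8 = 1507.2859 W
Denominator = eps*sigma*A_rad = 0.909*5.67e-8*4.93 = 2.5409368e-07 W/K^4
T^4 = 5.9320087e+09 K^4
T = 277.5239 K = 4.3739 C

4.3739 degrees Celsius


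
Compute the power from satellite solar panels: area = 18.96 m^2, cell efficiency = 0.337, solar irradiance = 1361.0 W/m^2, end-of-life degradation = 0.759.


P = area * eta * S * degradation
P = 18.96 * 0.337 * 1361.0 * 0.759
P = 6600.3678 W

6600.3678 W


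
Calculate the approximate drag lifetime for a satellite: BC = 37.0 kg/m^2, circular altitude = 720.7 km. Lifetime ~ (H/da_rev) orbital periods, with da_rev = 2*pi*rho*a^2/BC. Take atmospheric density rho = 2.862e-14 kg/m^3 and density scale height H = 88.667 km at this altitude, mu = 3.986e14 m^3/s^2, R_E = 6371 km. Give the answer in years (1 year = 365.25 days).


a = R_E + alt = 7091.7000 km = 7.0917e+06 m
da_rev = 2*pi*rho*a^2/BC = 2*pi*2.862e-14*(7.0917e+06)^2/37.0 = 0.24442661 m per revolution
N = H/da_rev = 88667.0000 m / 0.24442661 m = 362755.1027 revolutions
P = 2*pi*sqrt(a^3/mu) = 5943.4246 s
lifetime = N*P = 362755.1027 * 5943.4246 = 2.1560076e+09 s = 24953.7915 days
years = 24953.7915 / 365.25 = 68.3198 years

68.3198 years


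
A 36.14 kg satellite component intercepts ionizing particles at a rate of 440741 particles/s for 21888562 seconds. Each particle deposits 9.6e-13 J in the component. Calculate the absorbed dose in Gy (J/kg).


Total energy deposited = rate * time * E_per
  = 440741 * 21888562 * 9.6e-13 = 9.2613 J
Dose = E_total / mass = 9.2613 / 36.14
Dose = 0.2562617 Gy

0.2563 Gy


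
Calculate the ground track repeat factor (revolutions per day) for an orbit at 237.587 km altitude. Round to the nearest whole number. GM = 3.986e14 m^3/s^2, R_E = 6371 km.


r = 6.608587e+06 m
T = 2*pi*sqrt(r^3/mu) = 5346.5562 s = 89.1093 min
revs/day = 1440 / 89.1093 = 16.1599
Rounded: 16 revolutions per day

16 revolutions per day


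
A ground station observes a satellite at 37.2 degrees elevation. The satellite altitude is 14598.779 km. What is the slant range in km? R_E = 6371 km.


h = 14598.779 km, el = 37.2 deg
d = -R_E*sin(el) + sqrt((R_E*sin(el))^2 + 2*R_E*h + h^2)
d = -6371.0000*sin(0.6492625) + sqrt((6371.0000*0.6045991)^2 + 2*6371.0000*14598.779 + 14598.779^2)
d = 16494.5762 km

16494.5762 km


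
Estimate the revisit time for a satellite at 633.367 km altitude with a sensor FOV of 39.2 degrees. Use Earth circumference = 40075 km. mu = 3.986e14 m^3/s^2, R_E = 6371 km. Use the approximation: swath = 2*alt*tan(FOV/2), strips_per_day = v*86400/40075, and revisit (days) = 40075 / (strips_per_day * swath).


swath = 2*633.367*tan(0.3420845) = 451.0637 km
v = sqrt(mu/r) = 7543.6964 m/s = 7.5437 km/s
strips/day = v*86400/40075 = 7.5437*86400/40075 = 16.2639
coverage/day = strips * swath = 16.2639 * 451.0637 = 7336.0499 km
revisit = 40075 / 7336.0499 = 5.4627 days

5.4627 days


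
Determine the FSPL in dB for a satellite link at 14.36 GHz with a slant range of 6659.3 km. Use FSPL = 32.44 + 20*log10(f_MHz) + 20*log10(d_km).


f = 14.36 GHz = 14360.0000 MHz
d = 6659.3 km
FSPL = 32.44 + 20*log10(14360.0000) + 20*log10(6659.3)
FSPL = 32.44 + 83.1431 + 76.4686
FSPL = 192.0517 dB

192.0517 dB


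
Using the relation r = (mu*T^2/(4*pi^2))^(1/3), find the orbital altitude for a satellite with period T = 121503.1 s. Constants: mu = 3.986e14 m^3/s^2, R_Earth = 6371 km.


T = 121503.1 s
r = (mu*T^2/(4*pi^2))^(1/3) = (3.986e14 * 121503.1^2 / (4*pi^2))^(1/3)
r = 5.3021347e+07 m = 53021.3472 km
alt = r - R_E = 53021.3472 - 6371 = 46650.3472 km

46650.3472 km
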